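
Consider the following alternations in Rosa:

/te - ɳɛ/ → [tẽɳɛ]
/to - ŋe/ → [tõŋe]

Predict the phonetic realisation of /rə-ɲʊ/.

The data show regressive nasality assimilation (vowel nasalisation): /e/ → [ẽ] before /ɳ/; /o/ → [õ] before /ŋ/ — a vowel is nasalised by an immediately following nasal consonant.
/ə/ sits next to the nasal /ɲ/ and is therefore nasalised to [ə̃].

[rə̃ɲʊ]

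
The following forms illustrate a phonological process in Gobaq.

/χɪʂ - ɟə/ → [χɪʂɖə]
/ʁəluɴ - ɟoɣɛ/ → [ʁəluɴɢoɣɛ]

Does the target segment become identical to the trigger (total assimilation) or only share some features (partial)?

partial assimilation

Comparing underlying and surface forms, /ɟ/ → [ɖ] is the alternation; the neighbouring /ʂ/ is constant.
The change palatal → retroflex matches the place of the preceding /ʂ/, identifying this as place assimilation.
Manner and voice are unchanged, so the assimilation is partial, not total.
The other alternating form patterns the same way: /ɟ/ → [ɢ] after /ɴ/ (palatal → uvular, matching uvular) — only place changes, and always toward the preceding segment.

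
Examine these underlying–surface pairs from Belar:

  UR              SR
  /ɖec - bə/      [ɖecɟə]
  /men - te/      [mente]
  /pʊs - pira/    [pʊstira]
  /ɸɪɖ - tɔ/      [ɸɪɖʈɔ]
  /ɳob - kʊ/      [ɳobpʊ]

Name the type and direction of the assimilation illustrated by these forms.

Underlying /b/ is realised as [ɟ] next to /c/; /c/ itself does not change.
/b/ is bilabial while /c/ is palatal; the output [ɟ] is palatal, matching the trigger — so the feature that spreads is place.
Manner and voice are unchanged, so the assimilation is partial, not total.
The other alternating forms pattern the same way: /p/ → [t] after /s/ (bilabial → alveolar, matching alveolar); /t/ → [ʈ] after /ɖ/ (alveolar → retroflex, matching retroflex); /k/ → [p] after /b/ (velar → bilabial, matching bilabial) — only place changes, and always toward the preceding segment.
Nothing changes in [mente]: there the adjacent consonants already agree in place (/t/ and /n/ are both alveolar), so this form is consistent with the same rule.
The trigger is the preceding segment, so the direction is progressive (perseverative).

progressive place assimilation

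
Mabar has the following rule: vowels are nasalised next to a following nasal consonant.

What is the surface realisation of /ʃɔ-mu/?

/ɔ/ sits next to the nasal /m/ and is therefore nasalised to [ɔ̃].

[ʃɔ̃mu]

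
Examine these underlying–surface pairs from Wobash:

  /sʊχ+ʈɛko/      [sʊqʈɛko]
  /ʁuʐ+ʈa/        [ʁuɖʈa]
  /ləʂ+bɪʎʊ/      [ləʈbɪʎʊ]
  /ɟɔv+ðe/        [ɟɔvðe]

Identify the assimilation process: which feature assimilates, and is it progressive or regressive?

regressive manner assimilation

Comparing underlying and surface forms, /χ/ → [q] is the alternation; the neighbouring /ʈ/ is constant.
/χ/ is a fricative while /ʈ/ is a stop; the output [q] is a stop, matching the trigger — so the feature that spreads is manner.
Place and voice are unchanged, so the assimilation is partial, not total.
The other alternating forms pattern the same way: /ʐ/ → [ɖ] before /ʈ/ (fricative → stop, matching a stop); /ʂ/ → [ʈ] before /b/ (fricative → stop, matching a stop) — only manner changes, and always toward the following segment.
Nothing changes in [ɟɔvðe]: there the adjacent consonants already agree in manner (/v/ and /ð/ are both fricatives), so this form is consistent with the same rule.
Since the segment that changes precedes the conditioning segment, the assimilation is regressive.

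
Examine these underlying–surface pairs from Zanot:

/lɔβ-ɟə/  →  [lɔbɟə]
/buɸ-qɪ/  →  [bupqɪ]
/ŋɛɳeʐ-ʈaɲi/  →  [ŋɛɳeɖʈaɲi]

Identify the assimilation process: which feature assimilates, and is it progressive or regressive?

regressive manner assimilation

The segment that alternates is /β/, which surfaces as [b] when adjacent to /ɟ/.
/β/ is a fricative while /ɟ/ is a stop; the output [b] is a stop, matching the trigger — so the feature that spreads is manner.
Place and voice are unchanged, so the assimilation is partial, not total.
Checking the remaining alternations: /ɸ/ → [p] before /q/ (fricative → stop, matching a stop); /ʐ/ → [ɖ] before /ʈ/ (fricative → stop, matching a stop) — only manner changes, and always toward the following segment.
The trigger is the following segment, so the direction is regressive (anticipatory).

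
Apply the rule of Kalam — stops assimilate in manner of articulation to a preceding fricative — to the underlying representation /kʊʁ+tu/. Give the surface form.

/t/ is a voiceless alveolar stop. The preceding trigger /ʁ/ is a fricative, so /t/ must become a fricative as well.
The voiceless alveolar fricative is [s], so /t/ → [s].

[kʊʁsu]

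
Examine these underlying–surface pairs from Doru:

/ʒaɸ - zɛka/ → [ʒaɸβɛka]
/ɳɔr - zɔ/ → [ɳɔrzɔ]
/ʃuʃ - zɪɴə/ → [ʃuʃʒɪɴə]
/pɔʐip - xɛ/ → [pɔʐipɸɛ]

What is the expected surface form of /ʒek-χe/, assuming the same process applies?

[ʒekxe]

The data show progressive place assimilation: /z/ → [β] after /ɸ/; /z/ → [ʒ] after /ʃ/; /x/ → [ɸ] after /p/. In each pair only place changes, matching the preceding consonant, while manner and voice stay constant.
Nothing changes in [ɳɔrzɔ]: there the adjacent consonants already agree in place (/z/ and /r/ are both alveolar), so this form is consistent with the same rule.
/χ/ is a voiceless uvular fricative. The preceding trigger /k/ is velar, so /χ/ must become velar as well.
The voiceless velar fricative is [x], so /χ/ → [x].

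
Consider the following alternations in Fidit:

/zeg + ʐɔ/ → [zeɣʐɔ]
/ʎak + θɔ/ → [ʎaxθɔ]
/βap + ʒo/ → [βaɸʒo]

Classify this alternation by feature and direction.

Underlying /g/ is realised as [ɣ] next to /ʐ/; /ʐ/ itself does not change.
The change stop → fricative matches the manner of the following /ʐ/, identifying this as manner assimilation.
Place and voice are unchanged, so the assimilation is partial, not total.
The same holds elsewhere in the data: /k/ → [x] before /θ/ (stop → fricative, matching a fricative); /p/ → [ɸ] before /ʒ/ (stop → fricative, matching a fricative) — only manner changes, and always toward the following segment.
Since the segment that changes precedes the conditioning segment, the assimilation is regressive.

regressive manner assimilation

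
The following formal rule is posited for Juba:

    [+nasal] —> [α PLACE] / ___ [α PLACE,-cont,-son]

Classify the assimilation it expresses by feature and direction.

The shared variable α links the value of the place features (abbreviated [PLACE]) on the target to the same value on the neighbouring segment, so place is the feature that assimilates.
The conditioning segment sits to the right of the focus bar, meaning the trigger follows the segment that changes — regressive assimilation.

regressive place assimilation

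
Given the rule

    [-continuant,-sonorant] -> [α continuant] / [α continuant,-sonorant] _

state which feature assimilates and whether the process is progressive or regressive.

progressive manner assimilation

The shared variable α links the value of [continuant] on the target to that of the neighbouring obstruent. [continuant] distinguishes stops from fricatives — a manner-of-articulation feature — so this is manner assimilation.
The conditioning segment sits to the left of the focus bar, meaning the trigger precedes the segment that changes — progressive assimilation.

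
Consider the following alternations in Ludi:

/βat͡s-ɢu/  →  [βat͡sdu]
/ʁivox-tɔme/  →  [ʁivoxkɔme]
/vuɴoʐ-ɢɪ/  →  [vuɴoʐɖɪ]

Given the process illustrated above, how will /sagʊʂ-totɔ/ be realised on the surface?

[sagʊʂʈotɔ]

The data show progressive place assimilation: /ɢ/ → [d] after /t͡s/; /t/ → [k] after /x/; /ɢ/ → [ɖ] after /ʐ/. In each pair only place changes, matching the preceding consonant, while manner and voice stay constant.
The rule targets /t/ (voiceless alveolar stop), which sits after the trigger /ʂ/ (retroflex).
The voiceless retroflex stop is [ʈ], so /t/ → [ʈ].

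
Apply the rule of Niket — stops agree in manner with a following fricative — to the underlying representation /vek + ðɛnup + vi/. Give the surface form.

/k/ is a voiceless velar stop. The following trigger /ð/ is a fricative, so /k/ must become a fricative as well.
Changing only its manner to fricative gives [x] — the voiceless velar fricative.
At the second juncture, /p/ likewise becomes [ɸ] adjacent to /v/.

[vexðɛnuɸvi]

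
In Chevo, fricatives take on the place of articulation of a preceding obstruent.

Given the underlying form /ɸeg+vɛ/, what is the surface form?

[ɸegɣɛ]

The rule targets /v/ (voiced labiodental fricative), which sits after the trigger /g/ (velar).
Changing only its place to velar gives [ɣ] — the voiced velar fricative.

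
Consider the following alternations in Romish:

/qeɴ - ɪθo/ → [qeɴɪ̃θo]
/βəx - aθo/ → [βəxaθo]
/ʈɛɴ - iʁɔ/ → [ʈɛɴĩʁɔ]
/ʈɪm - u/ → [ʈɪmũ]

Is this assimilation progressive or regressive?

progressive

The vowel /ɪ/ surfaces as nasalised [ɪ̃] next to the preceding nasal /ɴ/ — it has acquired the [+nasal] feature of its neighbour.
Likewise in the remaining data: /i/ → [ĩ] after /ɴ/; /u/ → [ũ] after /m/ — each time a vowel is nasalised next to a preceding nasal.
No change occurs in [βəxaθo] because the vowel at the boundary is adjacent to an oral consonant, not a nasal (/a/ next to /x/).
Because the conditioning nasal is to the left of the vowel that changes, the process is progressive (perseverative).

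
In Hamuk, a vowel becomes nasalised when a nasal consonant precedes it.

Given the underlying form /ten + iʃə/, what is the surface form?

/i/ sits next to the nasal /n/ and is therefore nasalised to [ĩ].

[tenĩʃə]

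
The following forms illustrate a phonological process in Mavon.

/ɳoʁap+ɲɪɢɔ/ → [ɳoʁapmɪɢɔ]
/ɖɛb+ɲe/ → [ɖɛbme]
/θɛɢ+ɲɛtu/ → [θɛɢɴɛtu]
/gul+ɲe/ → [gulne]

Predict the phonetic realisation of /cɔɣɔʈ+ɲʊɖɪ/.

The data show progressive place assimilation: /ɲ/ → [m] after /p/; /ɲ/ → [m] after /b/; /ɲ/ → [ɴ] after /ɢ/; /ɲ/ → [n] after /l/. In each pair only place changes, matching the preceding consonant, while manner and voice stay constant.
The rule targets /ɲ/ (voiced palatal nasal), which sits after the trigger /ʈ/ (retroflex).
The voiced retroflex nasal is [ɳ], so /ɲ/ → [ɳ].

[cɔɣɔʈɳʊɖɪ]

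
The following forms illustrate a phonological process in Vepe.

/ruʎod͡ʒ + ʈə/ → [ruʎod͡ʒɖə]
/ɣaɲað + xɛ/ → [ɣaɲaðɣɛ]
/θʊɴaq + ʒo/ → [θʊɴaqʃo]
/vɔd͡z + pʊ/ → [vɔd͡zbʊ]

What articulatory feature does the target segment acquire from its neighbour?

voicing

The segment that alternates is /ʈ/, which surfaces as [ɖ] when adjacent to /d͡ʒ/.
The change voiceless → voiced matches the voicing of the preceding /d͡ʒ/, identifying this as voicing assimilation.
Checking the remaining alternations: /x/ → [ɣ] after /ð/ (voiceless → voiced, matching voiced); /ʒ/ → [ʃ] after /q/ (voiced → voiceless, matching voiceless); /p/ → [b] after /d͡z/ (voiceless → voiced, matching voiced) — only voicing changes, and always toward the preceding segment.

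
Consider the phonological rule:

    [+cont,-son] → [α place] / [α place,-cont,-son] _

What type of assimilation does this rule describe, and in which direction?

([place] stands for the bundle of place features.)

The shared variable α links the value of the place features (abbreviated [place]) on the target to the same value on the neighbouring segment, so place is the feature that assimilates.
Since the environment is written before the underscore, the trigger precedes the target; the direction is progressive.

progressive place assimilation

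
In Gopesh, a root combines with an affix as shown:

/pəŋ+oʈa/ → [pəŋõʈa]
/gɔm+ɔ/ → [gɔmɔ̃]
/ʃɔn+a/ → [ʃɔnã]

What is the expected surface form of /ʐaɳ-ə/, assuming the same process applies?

[ʐaɳə̃]

The data show progressive nasality assimilation (vowel nasalisation): /o/ → [õ] after /ŋ/; /ɔ/ → [ɔ̃] after /m/; /a/ → [ã] after /n/ — a vowel is nasalised by an immediately preceding nasal consonant.
/ə/ sits next to the nasal /ɳ/ and is therefore nasalised to [ə̃].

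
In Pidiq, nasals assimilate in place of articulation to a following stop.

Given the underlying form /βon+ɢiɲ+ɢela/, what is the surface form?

The rule targets /n/ (voiced alveolar nasal), which sits before the trigger /ɢ/ (uvular).
A voiced uvular nasal is [ɴ], so the surface segment is [ɴ].
The same rule applies at the second boundary: /ɲ/ → [ɴ] next to /ɢ/.

[βoɴɢiɴɢela]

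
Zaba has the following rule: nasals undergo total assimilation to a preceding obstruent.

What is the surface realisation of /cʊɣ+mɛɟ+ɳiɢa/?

[cʊɣɣɛɟɟiɢa]

/m/ is the segment targeted by the rule; it sits immediately after /ɣ/, so it assimilates completely and surfaces as [ɣ].
The same rule applies at the second boundary: /ɳ/ → [ɟ] next to /ɟ/.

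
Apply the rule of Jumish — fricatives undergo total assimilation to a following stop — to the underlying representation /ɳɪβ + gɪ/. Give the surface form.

/β/ is the segment targeted by the rule; it sits immediately before /g/, so it assimilates completely and surfaces as [g].

[ɳɪggɪ]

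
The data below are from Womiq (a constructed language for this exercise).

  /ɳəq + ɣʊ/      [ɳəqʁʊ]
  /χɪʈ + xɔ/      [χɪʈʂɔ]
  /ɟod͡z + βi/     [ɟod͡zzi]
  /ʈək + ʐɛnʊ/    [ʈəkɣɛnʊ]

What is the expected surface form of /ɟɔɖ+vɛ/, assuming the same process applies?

[ɟɔɖʐɛ]

The data show progressive place assimilation: /ɣ/ → [ʁ] after /q/; /x/ → [ʂ] after /ʈ/; /β/ → [z] after /d͡z/; /ʐ/ → [ɣ] after /k/. In each pair only place changes, matching the preceding consonant, while manner and voice stay constant.
/v/ is a voiced labiodental fricative. The preceding trigger /ɖ/ is retroflex, so /v/ must become retroflex as well.
A voiced retroflex fricative is [ʐ], so the surface segment is [ʐ].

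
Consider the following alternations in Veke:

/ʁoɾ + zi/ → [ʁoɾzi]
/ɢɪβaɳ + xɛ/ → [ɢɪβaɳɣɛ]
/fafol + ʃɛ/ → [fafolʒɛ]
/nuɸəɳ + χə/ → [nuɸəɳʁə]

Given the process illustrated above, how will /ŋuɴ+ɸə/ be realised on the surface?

The data show progressive voicing assimilation: /x/ → [ɣ] after /ɳ/; /ʃ/ → [ʒ] after /l/; /χ/ → [ʁ] after /ɳ/. In each pair only voicing changes, matching the preceding consonant, while place and manner stay constant.
Nothing changes in [ʁoɾzi]: there the adjacent consonants already agree in voicing (/z/ and /ɾ/ are both voiced), so this form is consistent with the same rule.
/ɸ/ is a voiceless bilabial fricative. The preceding trigger /ɴ/ is voiced, so /ɸ/ must become voiced as well.
Changing only its voicing to voiced gives [β] — the voiced bilabial fricative.

[ŋuɴβə]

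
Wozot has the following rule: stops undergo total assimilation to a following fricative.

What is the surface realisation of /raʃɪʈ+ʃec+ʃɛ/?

/ʈ/ is the segment targeted by the rule; it sits immediately before /ʃ/, so it assimilates completely and surfaces as [ʃ].
At the second juncture, /c/ likewise becomes [ʃ] adjacent to /ʃ/.

[raʃɪʃʃeʃʃɛ]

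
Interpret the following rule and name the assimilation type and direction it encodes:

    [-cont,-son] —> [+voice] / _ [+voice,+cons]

The structural change is [+voice], and the conditioning segment [+voice,+cons] (a voiced consonant) is itself voiced, so the target comes to share the voicing of its neighbour — voicing assimilation.
Since the environment is written after the underscore, the trigger follows the target; the direction is regressive.

regressive voicing assimilation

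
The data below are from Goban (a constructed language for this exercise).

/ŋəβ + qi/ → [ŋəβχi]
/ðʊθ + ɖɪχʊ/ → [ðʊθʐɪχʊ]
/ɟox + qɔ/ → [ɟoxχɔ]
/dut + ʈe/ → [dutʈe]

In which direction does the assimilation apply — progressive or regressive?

Underlying /q/ is realised as [χ] next to /β/; /β/ itself does not change.
The change stop → fricative matches the manner of the preceding /β/, identifying this as manner assimilation.
The other alternating forms pattern the same way: /ɖ/ → [ʐ] after /θ/ (stop → fricative, matching a fricative); /q/ → [χ] after /x/ (stop → fricative, matching a fricative) — only manner changes, and always toward the preceding segment.
Nothing changes in [dutʈe]: there the adjacent consonants already agree in manner (/ʈ/ and /t/ are both stops), so this form is consistent with the same rule.
Since the segment that changes follows the conditioning segment, the assimilation is progressive.

progressive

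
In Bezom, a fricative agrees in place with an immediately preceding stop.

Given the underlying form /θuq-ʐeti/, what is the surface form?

/ʐ/ is a voiced retroflex fricative. The preceding trigger /q/ is uvular, so /ʐ/ must become uvular as well.
A voiced uvular fricative is [ʁ], so the surface segment is [ʁ].

[θuqʁeti]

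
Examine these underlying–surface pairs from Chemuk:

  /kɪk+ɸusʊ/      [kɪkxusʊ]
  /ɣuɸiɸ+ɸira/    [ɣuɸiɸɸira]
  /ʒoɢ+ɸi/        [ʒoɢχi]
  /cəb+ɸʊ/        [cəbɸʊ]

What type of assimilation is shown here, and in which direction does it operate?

Comparing underlying and surface forms, /ɸ/ → [x] is the alternation; the neighbouring /k/ is constant.
The change bilabial → velar matches the place of the preceding /k/, identifying this as place assimilation.
Manner and voice are unchanged, so the assimilation is partial, not total.
The same holds elsewhere in the data: /ɸ/ → [χ] after /ɢ/ (bilabial → uvular, matching uvular) — only place changes, and always toward the preceding segment.
Nothing changes in [ɣuɸiɸɸira], [cəbɸʊ]: there the adjacent consonants already agree in place (/ɸ/ and /ɸ/ are both bilabial; /ɸ/ and /b/ are both bilabial), so these forms are consistent with the same rule.
Since the segment that changes follows the conditioning segment, the assimilation is progressive.

progressive place assimilation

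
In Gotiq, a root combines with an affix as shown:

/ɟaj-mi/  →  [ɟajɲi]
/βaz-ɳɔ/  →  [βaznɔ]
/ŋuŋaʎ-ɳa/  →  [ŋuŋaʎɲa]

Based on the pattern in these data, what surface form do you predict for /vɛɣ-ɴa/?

The data show progressive place assimilation: /m/ → [ɲ] after /j/; /ɳ/ → [n] after /z/; /ɳ/ → [ɲ] after /ʎ/. In each pair only place changes, matching the preceding consonant, while manner and voice stay constant.
The rule targets /ɴ/ (voiced uvular nasal), which sits after the trigger /ɣ/ (velar).
A voiced velar nasal is [ŋ], so the surface segment is [ŋ].

[vɛɣŋa]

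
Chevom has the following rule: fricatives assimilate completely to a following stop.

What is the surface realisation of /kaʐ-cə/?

[kaccə]

/ʐ/ is the segment targeted by the rule; it sits immediately before /c/, so it assimilates completely and surfaces as [c].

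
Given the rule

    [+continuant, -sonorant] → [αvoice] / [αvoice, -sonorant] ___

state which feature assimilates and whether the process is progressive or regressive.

The shared variable α links the value of [voice] on the target to the same value on the neighbouring segment, so voicing is the feature that assimilates.
The conditioning segment sits to the left of the focus bar, meaning the trigger precedes the segment that changes — progressive assimilation.

progressive voicing assimilation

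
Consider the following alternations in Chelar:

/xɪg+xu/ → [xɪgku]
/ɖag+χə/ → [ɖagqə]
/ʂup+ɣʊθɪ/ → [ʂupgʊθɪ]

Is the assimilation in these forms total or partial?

Underlying /x/ is realised as [k] next to /g/; /g/ itself does not change.
The change fricative → stop matches the manner of the preceding /g/, identifying this as manner assimilation.
Place and voice are unchanged, so the assimilation is partial, not total.
Checking the remaining alternations: /χ/ → [q] after /g/ (fricative → stop, matching a stop); /ɣ/ → [g] after /p/ (fricative → stop, matching a stop) — only manner changes, and always toward the preceding segment.

partial assimilation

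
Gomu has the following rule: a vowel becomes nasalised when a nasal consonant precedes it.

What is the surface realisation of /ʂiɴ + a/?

[ʂiɴã]

/a/ sits next to the nasal /ɴ/ and is therefore nasalised to [ã].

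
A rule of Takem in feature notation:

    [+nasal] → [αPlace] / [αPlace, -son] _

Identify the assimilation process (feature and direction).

progressive place assimilation

The rule copies the place features (abbreviated [Place]) from the environment onto the target, so the assimilating feature is place.
Since the environment is written before the underscore, the trigger precedes the target; the direction is progressive.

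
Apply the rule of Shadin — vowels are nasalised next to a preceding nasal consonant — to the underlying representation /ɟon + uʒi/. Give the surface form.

[ɟonũʒi]

/u/ sits next to the nasal /n/ and is therefore nasalised to [ũ].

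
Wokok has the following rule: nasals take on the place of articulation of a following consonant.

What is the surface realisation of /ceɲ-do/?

The rule targets /ɲ/ (voiced palatal nasal), which sits before the trigger /d/ (alveolar).
Changing only its place to alveolar gives [n] — the voiced alveolar nasal.

[cendo]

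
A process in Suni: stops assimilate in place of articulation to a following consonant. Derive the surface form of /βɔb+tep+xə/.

The rule targets /b/ (voiced bilabial stop), which sits before the trigger /t/ (alveolar).
The voiced alveolar stop is [d], so /b/ → [d].
At the second juncture, /p/ likewise becomes [k] adjacent to /x/.

[βɔdtekxə]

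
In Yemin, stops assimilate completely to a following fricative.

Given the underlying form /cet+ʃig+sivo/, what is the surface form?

[ceʃʃissivo]

/t/ is the segment targeted by the rule; it sits immediately before /ʃ/, so it assimilates completely and surfaces as [ʃ].
At the second juncture, /g/ likewise becomes [s] adjacent to /s/.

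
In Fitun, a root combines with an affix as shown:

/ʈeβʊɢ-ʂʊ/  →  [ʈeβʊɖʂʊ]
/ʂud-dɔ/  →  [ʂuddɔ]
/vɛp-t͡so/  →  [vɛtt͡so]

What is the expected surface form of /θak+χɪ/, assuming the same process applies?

The data show regressive place assimilation: /ɢ/ → [ɖ] before /ʂ/; /p/ → [t] before /t͡s/. In each pair only place changes, matching the following consonant, while manner and voice stay constant.
Nothing changes in [ʂuddɔ]: there the adjacent consonants already agree in place (/d/ and /d/ are both alveolar), so this form is consistent with the same rule.
/k/ is a voiceless velar stop. The following trigger /χ/ is uvular, so /k/ must become uvular as well.
The voiceless uvular stop is [q], so /k/ → [q].

[θaqχɪ]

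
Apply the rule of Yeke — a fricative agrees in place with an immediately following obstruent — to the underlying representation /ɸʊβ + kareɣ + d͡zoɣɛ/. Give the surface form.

/β/ is a voiced bilabial fricative. The following trigger /k/ is velar, so /β/ must become velar as well.
Changing only its place to velar gives [ɣ] — the voiced velar fricative.
At the second juncture, /ɣ/ likewise becomes [z] adjacent to /d͡z/.

[ɸʊɣkarezd͡zoɣɛ]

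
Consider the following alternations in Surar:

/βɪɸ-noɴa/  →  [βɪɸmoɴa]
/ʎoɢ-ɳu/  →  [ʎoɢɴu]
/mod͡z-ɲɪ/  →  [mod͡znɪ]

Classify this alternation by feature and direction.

Comparing underlying and surface forms, /n/ → [m] is the alternation; the neighbouring /ɸ/ is constant.
/n/ is alveolar while /ɸ/ is bilabial; the output [m] is bilabial, matching the trigger — so the feature that spreads is place.
Manner and voice are unchanged, so the assimilation is partial, not total.
Checking the remaining alternations: /ɳ/ → [ɴ] after /ɢ/ (retroflex → uvular, matching uvular); /ɲ/ → [n] after /d͡z/ (palatal → alveolar, matching alveolar) — only place changes, and always toward the preceding segment.
The trigger is the preceding segment, so the direction is progressive (perseverative).

progressive place assimilation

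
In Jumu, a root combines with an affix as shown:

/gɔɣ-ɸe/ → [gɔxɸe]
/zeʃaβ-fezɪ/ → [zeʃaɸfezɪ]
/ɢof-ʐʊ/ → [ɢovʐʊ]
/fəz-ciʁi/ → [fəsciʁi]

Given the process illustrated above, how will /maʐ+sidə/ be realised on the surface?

[maʂsidə]

The data show regressive voicing assimilation: /ɣ/ → [x] before /ɸ/; /β/ → [ɸ] before /f/; /f/ → [v] before /ʐ/; /z/ → [s] before /c/. In each pair only voicing changes, matching the following consonant, while place and manner stay constant.
The rule targets /ʐ/ (voiced retroflex fricative), which sits before the trigger /s/ (voiceless).
Changing only its voicing to voiceless gives [ʂ] — the voiceless retroflex fricative.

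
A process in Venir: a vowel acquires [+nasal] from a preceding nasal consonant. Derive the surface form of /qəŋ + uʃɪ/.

[qəŋũʃɪ]

The vowel /u/ is adjacent to the preceding nasal /ŋ/, so it acquires [+nasal] and surfaces as [ũ].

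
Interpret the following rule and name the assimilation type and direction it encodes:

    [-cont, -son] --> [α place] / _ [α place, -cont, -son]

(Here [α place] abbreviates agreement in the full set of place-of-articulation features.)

The shared variable α links the value of the place features (abbreviated [place]) on the target to the same value on the neighbouring segment, so place is the feature that assimilates.
Since the environment is written after the underscore, the trigger follows the target; the direction is regressive.

regressive place assimilation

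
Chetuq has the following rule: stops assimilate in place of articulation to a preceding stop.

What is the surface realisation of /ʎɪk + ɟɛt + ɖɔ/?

/ɟ/ is a voiced palatal stop. The preceding trigger /k/ is velar, so /ɟ/ must become velar as well.
Changing only its place to velar gives [g] — the voiced velar stop.
The same rule applies at the second boundary: /ɖ/ → [d] next to /t/.

[ʎɪkgɛtdɔ]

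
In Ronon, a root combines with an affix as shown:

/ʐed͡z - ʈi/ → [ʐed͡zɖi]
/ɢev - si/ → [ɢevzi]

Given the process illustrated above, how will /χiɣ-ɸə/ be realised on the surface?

The data show progressive voicing assimilation: /ʈ/ → [ɖ] after /d͡z/; /s/ → [z] after /v/. In each pair only voicing changes, matching the preceding consonant, while place and manner stay constant.
/ɸ/ is a voiceless bilabial fricative. The preceding trigger /ɣ/ is voiced, so /ɸ/ must become voiced as well.
The voiced bilabial fricative is [β], so /ɸ/ → [β].

[χiɣβə]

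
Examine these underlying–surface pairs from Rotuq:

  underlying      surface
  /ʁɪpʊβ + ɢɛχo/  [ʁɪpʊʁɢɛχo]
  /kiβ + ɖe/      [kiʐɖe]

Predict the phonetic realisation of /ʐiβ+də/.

[ʐizdə]

The data show regressive place assimilation: /β/ → [ʁ] before /ɢ/; /β/ → [ʐ] before /ɖ/. In each pair only place changes, matching the following consonant, while manner and voice stay constant.
The rule targets /β/ (voiced bilabial fricative), which sits before the trigger /d/ (alveolar).
Changing only its place to alveolar gives [z] — the voiced alveolar fricative.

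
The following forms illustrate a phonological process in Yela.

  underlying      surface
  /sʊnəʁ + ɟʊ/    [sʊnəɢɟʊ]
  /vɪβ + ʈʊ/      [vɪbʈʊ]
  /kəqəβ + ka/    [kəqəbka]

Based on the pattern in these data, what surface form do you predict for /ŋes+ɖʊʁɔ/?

[ŋetɖʊʁɔ]

The data show regressive manner assimilation: /ʁ/ → [ɢ] before /ɟ/; /β/ → [b] before /ʈ/; /β/ → [b] before /k/. In each pair only manner changes, matching the following consonant, while place and voice stay constant.
/s/ is a voiceless alveolar fricative. The following trigger /ɖ/ is a stop, so /s/ must become a stop as well.
A voiceless alveolar stop is [t], so the surface segment is [t].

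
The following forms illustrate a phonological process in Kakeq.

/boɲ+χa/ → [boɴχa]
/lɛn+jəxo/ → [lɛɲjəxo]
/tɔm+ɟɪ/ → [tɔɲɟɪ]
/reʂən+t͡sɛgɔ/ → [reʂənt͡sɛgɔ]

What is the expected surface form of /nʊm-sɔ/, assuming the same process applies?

The data show regressive place assimilation: /ɲ/ → [ɴ] before /χ/; /n/ → [ɲ] before /j/; /m/ → [ɲ] before /ɟ/. In each pair only place changes, matching the following consonant, while manner and voice stay constant.
No alternation appears in [reʂənt͡sɛgɔ]: there the adjacent consonants already agree in place (/n/ and /t͡s/ are both alveolar), so this form is consistent with the same rule.
/m/ is a voiced bilabial nasal. The following trigger /s/ is alveolar, so /m/ must become alveolar as well.
Changing only its place to alveolar gives [n] — the voiced alveolar nasal.

[nʊnsɔ]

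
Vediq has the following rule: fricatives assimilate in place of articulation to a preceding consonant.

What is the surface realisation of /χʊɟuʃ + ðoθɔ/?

[χʊɟuʃʒoθɔ]

The rule targets /ð/ (voiced dental fricative), which sits after the trigger /ʃ/ (postalveolar).
The voiced postalveolar fricative is [ʒ], so /ð/ → [ʒ].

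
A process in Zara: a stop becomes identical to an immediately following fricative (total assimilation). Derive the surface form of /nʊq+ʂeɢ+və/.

/q/ is the segment targeted by the rule; it sits immediately before /ʂ/, so it assimilates completely and surfaces as [ʂ].
At the second juncture, /ɢ/ likewise becomes [v] adjacent to /v/.

[nʊʂʂevvə]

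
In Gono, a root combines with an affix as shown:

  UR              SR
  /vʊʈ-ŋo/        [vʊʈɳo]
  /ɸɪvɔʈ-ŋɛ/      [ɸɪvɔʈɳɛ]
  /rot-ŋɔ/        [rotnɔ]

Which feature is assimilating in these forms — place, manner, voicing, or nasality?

Comparing underlying and surface forms, /ŋ/ → [ɳ] is the alternation; the neighbouring /ʈ/ is constant.
/ŋ/ is velar while /ʈ/ is retroflex; the output [ɳ] is retroflex, matching the trigger — so the feature that spreads is place.
The same holds elsewhere in the data: /ŋ/ → [n] after /t/ (velar → alveolar, matching alveolar) — only place changes, and always toward the preceding segment.

place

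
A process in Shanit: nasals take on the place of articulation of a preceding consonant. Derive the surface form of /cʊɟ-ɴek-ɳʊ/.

[cʊɟɲekŋʊ]

The rule targets /ɴ/ (voiced uvular nasal), which sits after the trigger /ɟ/ (palatal).
The voiced palatal nasal is [ɲ], so /ɴ/ → [ɲ].
The same rule applies at the second boundary: /ɳ/ → [ŋ] next to /k/.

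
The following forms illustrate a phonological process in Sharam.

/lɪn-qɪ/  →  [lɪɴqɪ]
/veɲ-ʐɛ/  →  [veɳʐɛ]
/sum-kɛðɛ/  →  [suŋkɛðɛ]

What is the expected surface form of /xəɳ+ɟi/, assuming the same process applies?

[xəɲɟi]

The data show regressive place assimilation: /n/ → [ɴ] before /q/; /ɲ/ → [ɳ] before /ʐ/; /m/ → [ŋ] before /k/. In each pair only place changes, matching the following consonant, while manner and voice stay constant.
The rule targets /ɳ/ (voiced retroflex nasal), which sits before the trigger /ɟ/ (palatal).
The voiced palatal nasal is [ɲ], so /ɳ/ → [ɲ].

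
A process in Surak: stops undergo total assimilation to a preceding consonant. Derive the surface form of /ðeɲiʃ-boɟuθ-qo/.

/b/ is the segment targeted by the rule; it sits immediately after /ʃ/, so it assimilates completely and surfaces as [ʃ].
The same rule applies at the second boundary: /q/ → [θ] next to /θ/.

[ðeɲiʃʃoɟuθθo]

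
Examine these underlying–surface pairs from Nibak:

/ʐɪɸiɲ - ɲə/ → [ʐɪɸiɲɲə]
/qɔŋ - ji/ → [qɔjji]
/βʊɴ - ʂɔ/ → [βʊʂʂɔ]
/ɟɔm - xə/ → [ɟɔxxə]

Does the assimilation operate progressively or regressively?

Underlying /ŋ/ is realised as [j] next to /j/; /j/ itself does not change.
The output [j] is identical to the trigger /j/ — every feature (place, manner, voicing) has been copied — so this is total assimilation.
The other forms behave the same way: /ɴ/ → [ʂ] before /ʂ/; /m/ → [x] before /x/ — in each case the output is a copy of the following consonant.
In [ʐɪɸiɲɲə] the two consonants at the boundary are already identical (/ɲ/ + /ɲ/), so the rule applies vacuously and nothing changes.
The trigger is the following segment, so the direction is regressive (anticipatory).

regressive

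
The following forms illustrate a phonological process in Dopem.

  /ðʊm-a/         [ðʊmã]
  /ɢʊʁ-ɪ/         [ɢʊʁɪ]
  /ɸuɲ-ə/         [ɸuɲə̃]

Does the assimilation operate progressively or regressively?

progressive

The vowel /a/ surfaces as nasalised [ã] next to the preceding nasal /m/ — it has acquired the [+nasal] feature of its neighbour.
Likewise in the remaining data: /ə/ → [ə̃] after /ɲ/ — each time a vowel is nasalised next to a preceding nasal.
No change occurs in [ɢʊʁɪ] because the vowel at the boundary is adjacent to an oral consonant, not a nasal (/ɪ/ next to /ʁ/).
Because the conditioning nasal is to the left of the vowel that changes, the process is progressive (perseverative).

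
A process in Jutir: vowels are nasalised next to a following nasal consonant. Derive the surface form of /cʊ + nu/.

The vowel /ʊ/ is adjacent to the following nasal /n/, so it acquires [+nasal] and surfaces as [ʊ̃].

[cʊ̃nu]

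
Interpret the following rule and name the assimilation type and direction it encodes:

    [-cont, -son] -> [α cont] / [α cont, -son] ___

progressive manner assimilation

The rule copies [cont] (continuancy) from the environment onto the target stops; since [±cont] encodes the stop/fricative manner contrast, the assimilating dimension is manner.
The conditioning segment sits to the left of the focus bar, meaning the trigger precedes the segment that changes — progressive assimilation.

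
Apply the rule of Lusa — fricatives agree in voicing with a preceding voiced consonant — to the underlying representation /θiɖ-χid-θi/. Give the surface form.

[θiɖʁidði]

The rule targets /χ/ (voiceless uvular fricative), which sits after the trigger /ɖ/ (voiced).
A voiced uvular fricative is [ʁ], so the surface segment is [ʁ].
At the second juncture, /θ/ likewise becomes [ð] adjacent to /d/.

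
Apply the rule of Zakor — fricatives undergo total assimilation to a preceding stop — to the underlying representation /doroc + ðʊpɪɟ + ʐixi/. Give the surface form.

[doroccʊpɪɟɟixi]

/ð/ is the segment targeted by the rule; it sits immediately after /c/, so it assimilates completely and surfaces as [c].
At the second juncture, /ʐ/ likewise becomes [ɟ] adjacent to /ɟ/.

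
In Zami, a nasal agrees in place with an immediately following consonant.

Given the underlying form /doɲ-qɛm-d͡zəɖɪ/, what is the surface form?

/ɲ/ is a voiced palatal nasal. The following trigger /q/ is uvular, so /ɲ/ must become uvular as well.
Changing only its place to uvular gives [ɴ] — the voiced uvular nasal.
At the second juncture, /m/ likewise becomes [n] adjacent to /d͡z/.

[doɴqɛnd͡zəɖɪ]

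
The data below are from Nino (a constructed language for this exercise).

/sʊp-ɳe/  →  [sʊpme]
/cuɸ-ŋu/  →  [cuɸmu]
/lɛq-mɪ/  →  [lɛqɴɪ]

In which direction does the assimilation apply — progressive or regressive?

progressive

Underlying /ɳ/ is realised as [m] next to /p/; /p/ itself does not change.
The change retroflex → bilabial matches the place of the preceding /p/, identifying this as place assimilation.
Checking the remaining alternations: /ŋ/ → [m] after /ɸ/ (velar → bilabial, matching bilabial); /m/ → [ɴ] after /q/ (bilabial → uvular, matching uvular) — only place changes, and always toward the preceding segment.
Since the segment that changes follows the conditioning segment, the assimilation is progressive.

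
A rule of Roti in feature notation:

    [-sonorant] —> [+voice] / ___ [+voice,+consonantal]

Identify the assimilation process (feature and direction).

regressive voicing assimilation

The target ([-sonorant], obstruents) acquires [+voice] next to a voiced consonant ([+voice,+consonantal]) — it takes on the voicing of its neighbour, so the feature that spreads is voicing.
The conditioning segment sits to the right of the focus bar, meaning the trigger follows the segment that changes — regressive assimilation.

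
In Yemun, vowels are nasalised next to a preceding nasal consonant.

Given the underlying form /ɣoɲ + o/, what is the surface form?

The vowel /o/ is adjacent to the preceding nasal /ɲ/, so it acquires [+nasal] and surfaces as [õ].

[ɣoɲõ]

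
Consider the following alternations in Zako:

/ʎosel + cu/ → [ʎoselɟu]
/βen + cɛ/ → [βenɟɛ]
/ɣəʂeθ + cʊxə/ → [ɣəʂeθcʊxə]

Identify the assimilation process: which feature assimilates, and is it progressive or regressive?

Comparing underlying and surface forms, /c/ → [ɟ] is the alternation; the neighbouring /l/ is constant.
The change voiceless → voiced matches the voicing of the preceding /l/, identifying this as voicing assimilation.
Place and manner are unchanged, so the assimilation is partial, not total.
The other alternating form patterns the same way: /c/ → [ɟ] after /n/ (voiceless → voiced, matching voiced) — only voicing changes, and always toward the preceding segment.
No alternation appears in [ɣəʂeθcʊxə]: there the adjacent consonants already agree in voicing (/c/ and /θ/ are both voiceless), so this form is consistent with the same rule.
The trigger is the preceding segment, so the direction is progressive (perseverative).

progressive voicing assimilation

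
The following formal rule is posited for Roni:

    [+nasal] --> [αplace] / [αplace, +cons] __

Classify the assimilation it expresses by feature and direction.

The shared variable α links the value of the place features (abbreviated [place]) on the target to the same value on the neighbouring segment, so place is the feature that assimilates.
The conditioning segment sits to the left of the focus bar, meaning the trigger precedes the segment that changes — progressive assimilation.

progressive place assimilation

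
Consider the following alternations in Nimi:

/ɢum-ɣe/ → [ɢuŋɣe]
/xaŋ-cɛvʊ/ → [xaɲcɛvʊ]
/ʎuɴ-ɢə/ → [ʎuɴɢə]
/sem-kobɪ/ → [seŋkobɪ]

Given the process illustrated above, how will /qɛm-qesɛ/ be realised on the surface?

[qɛɴqesɛ]

The data show regressive place assimilation: /m/ → [ŋ] before /ɣ/; /ŋ/ → [ɲ] before /c/; /m/ → [ŋ] before /k/. In each pair only place changes, matching the following consonant, while manner and voice stay constant.
Nothing changes in [ʎuɴɢə]: there the adjacent consonants already agree in place (/ɴ/ and /ɢ/ are both uvular), so this form is consistent with the same rule.
The rule targets /m/ (voiced bilabial nasal), which sits before the trigger /q/ (uvular).
A voiced uvular nasal is [ɴ], so the surface segment is [ɴ].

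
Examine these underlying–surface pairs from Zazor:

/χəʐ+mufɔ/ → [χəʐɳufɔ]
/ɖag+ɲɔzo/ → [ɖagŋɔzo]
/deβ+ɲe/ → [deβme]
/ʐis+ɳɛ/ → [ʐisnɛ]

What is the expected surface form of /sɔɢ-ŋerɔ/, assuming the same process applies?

[sɔɢɴerɔ]

The data show progressive place assimilation: /m/ → [ɳ] after /ʐ/; /ɲ/ → [ŋ] after /g/; /ɲ/ → [m] after /β/; /ɳ/ → [n] after /s/. In each pair only place changes, matching the preceding consonant, while manner and voice stay constant.
The rule targets /ŋ/ (voiced velar nasal), which sits after the trigger /ɢ/ (uvular).
A voiced uvular nasal is [ɴ], so the surface segment is [ɴ].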